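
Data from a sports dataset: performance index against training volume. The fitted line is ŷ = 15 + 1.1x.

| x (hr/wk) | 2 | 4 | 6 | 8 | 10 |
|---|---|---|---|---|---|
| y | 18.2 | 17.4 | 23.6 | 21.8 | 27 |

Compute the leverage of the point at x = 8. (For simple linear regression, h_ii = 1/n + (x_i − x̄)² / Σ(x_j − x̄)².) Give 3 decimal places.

x̄ = (2 + 4 + 6 + 8 + 10)/5 = 6
Σ(x − x̄)² = 16 + 4 + 0 + 4 + 16 = 40
h = 1/5 + (2)²/40 = 0.2 + 0.1 = 0.300

h = 0.300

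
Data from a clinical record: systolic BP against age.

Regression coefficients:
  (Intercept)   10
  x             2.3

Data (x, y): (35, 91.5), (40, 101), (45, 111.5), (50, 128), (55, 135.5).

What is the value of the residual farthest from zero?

e = 3

x=35: ŷ = 10 + 2.3·35 = 90.5; e = 91.5 − 90.5 = 1
x=40: ŷ = 10 + 2.3·40 = 102; e = 101 − 102 = -1
x=45: ŷ = 10 + 2.3·45 = 113.5; e = 111.5 − 113.5 = -2
x=50: ŷ = 10 + 2.3·50 = 125; e = 128 − 125 = 3
x=55: ŷ = 10 + 2.3·55 = 136.5; e = 135.5 − 136.5 = -1
Largest |e| is 3 at x = 50, residual 3.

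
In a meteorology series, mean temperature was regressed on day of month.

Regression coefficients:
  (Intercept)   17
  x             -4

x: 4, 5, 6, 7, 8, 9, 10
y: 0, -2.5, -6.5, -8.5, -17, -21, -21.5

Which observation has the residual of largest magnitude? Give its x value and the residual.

x = 7, e = 2.5

x=4: ŷ = 17 − 4·4 = 1; e = 0 − 1 = -1
x=5: ŷ = 17 − 4·5 = -3; e = -2.5 − (-3) = 0.5
x=6: ŷ = 17 − 4·6 = -7; e = -6.5 − (-7) = 0.5
x=7: ŷ = 17 − 4·7 = -11; e = -8.5 − (-11) = 2.5
x=8: ŷ = 17 − 4·8 = -15; e = -17 − (-15) = -2
x=9: ŷ = 17 − 4·9 = -19; e = -21 − (-19) = -2
x=10: ŷ = 17 − 4·10 = -23; e = -21.5 − (-23) = 1.5
Largest |e| is 2.5 at x = 7, residual 2.5.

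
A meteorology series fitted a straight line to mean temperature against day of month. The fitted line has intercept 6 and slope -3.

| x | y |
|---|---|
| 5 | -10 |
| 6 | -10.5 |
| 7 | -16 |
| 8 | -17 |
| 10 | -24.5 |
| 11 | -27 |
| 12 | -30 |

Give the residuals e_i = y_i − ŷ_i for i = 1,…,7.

x=5: ŷ = 6 − 3·5 = -9; e = -10 − (-9) = -1
x=6: ŷ = 6 − 3·6 = -12; e = -10.5 − (-12) = 1.5
x=7: ŷ = 6 − 3·7 = -15; e = -16 − (-15) = -1
x=8: ŷ = 6 − 3·8 = -18; e = -17 − (-18) = 1
x=10: ŷ = 6 − 3·10 = -24; e = -24.5 − (-24) = -0.5
x=11: ŷ = 6 − 3·11 = -27; e = -27 − (-27) = 0
x=12: ŷ = 6 − 3·12 = -30; e = -30 − (-30) = 0

-1, 1.5, -1, 1, -0.5, 0, 0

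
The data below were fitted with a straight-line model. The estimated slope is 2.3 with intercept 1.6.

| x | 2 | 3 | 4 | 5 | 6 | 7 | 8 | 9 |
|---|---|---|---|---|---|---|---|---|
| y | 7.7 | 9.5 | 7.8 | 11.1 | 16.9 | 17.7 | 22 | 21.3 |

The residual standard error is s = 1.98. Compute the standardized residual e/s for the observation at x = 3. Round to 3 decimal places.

ŷ = 1.6 + 2.3·3 = 8.5
e = 9.5 − 8.5 = 1
e/s = 1 / 1.98 = 0.505

0.505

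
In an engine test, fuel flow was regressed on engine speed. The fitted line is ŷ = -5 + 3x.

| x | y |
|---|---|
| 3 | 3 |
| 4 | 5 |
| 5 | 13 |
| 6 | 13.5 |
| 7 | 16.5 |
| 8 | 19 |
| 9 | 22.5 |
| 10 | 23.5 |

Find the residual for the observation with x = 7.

ŷ = -5 + 3·7 = 16
r = 16.5 − 16 = 0.5

r = 0.5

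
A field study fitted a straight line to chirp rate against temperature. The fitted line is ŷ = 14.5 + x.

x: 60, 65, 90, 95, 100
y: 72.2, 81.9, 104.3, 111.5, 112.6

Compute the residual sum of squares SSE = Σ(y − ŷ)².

SSE = 18.7

x=60: ŷ = 14.5 + 60 = 74.5; r = 72.2 − 74.5 = -2.3
x=65: ŷ = 14.5 + 65 = 79.5; r = 81.9 − 79.5 = 2.4
x=90: ŷ = 14.5 + 90 = 104.5; r = 104.3 − 104.5 = -0.2
x=95: ŷ = 14.5 + 95 = 109.5; r = 111.5 − 109.5 = 2
x=100: ŷ = 14.5 + 100 = 114.5; r = 112.6 − 114.5 = -1.9
SSE = 5.29 + 5.76 + 0.04 + 4 + 3.61 = 18.7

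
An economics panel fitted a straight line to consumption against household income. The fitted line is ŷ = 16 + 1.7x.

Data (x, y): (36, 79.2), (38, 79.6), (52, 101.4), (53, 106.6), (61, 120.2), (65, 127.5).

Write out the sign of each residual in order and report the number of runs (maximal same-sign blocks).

3 runs

x=36: ŷ = 16 + 1.7·36 = 77.2; r = 79.2 − 77.2 = 2
x=38: ŷ = 16 + 1.7·38 = 80.6; r = 79.6 − 80.6 = -1
x=52: ŷ = 16 + 1.7·52 = 104.4; r = 101.4 − 104.4 = -3
x=53: ŷ = 16 + 1.7·53 = 106.1; r = 106.6 − 106.1 = 0.5
x=61: ŷ = 16 + 1.7·61 = 119.7; r = 120.2 − 119.7 = 0.5
x=65: ŷ = 16 + 1.7·65 = 126.5; r = 127.5 − 126.5 = 1
Signs: + − − + + +
Runs: +×1, −×2, +×3 → 3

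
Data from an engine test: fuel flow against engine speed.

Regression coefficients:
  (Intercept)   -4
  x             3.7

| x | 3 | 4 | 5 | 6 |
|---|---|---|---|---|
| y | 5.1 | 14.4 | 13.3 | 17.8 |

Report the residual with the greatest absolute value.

x=3: ŷ = -4 + 3.7·3 = 7.1; e = 5.1 − 7.1 = -2
x=4: ŷ = -4 + 3.7·4 = 10.8; e = 14.4 − 10.8 = 3.6
x=5: ŷ = -4 + 3.7·5 = 14.5; e = 13.3 − 14.5 = -1.2
x=6: ŷ = -4 + 3.7·6 = 18.2; e = 17.8 − 18.2 = -0.4
Largest |e| is 3.6 at x = 4, residual 3.6.

e = 3.6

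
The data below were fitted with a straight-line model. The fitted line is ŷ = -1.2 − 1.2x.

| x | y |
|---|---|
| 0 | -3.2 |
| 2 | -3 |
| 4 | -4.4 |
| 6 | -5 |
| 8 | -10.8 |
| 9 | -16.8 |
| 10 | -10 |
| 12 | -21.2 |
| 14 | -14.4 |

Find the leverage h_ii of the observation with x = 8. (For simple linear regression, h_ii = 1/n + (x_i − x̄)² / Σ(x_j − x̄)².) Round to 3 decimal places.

x̄ = (0 + 2 + 4 + 6 + 8 + 9 + 10 + 12 + 14)/9 = 7.22222
Σ(x − x̄)² = 52.1605 + 27.2716 + 10.3827 + 1.49383 + 0.604938 + 3.16049 + 7.71605 + 22.8272 + 45.9383 = 171.556
h = 1/9 + (0.777778)²/171.556 = 0.111111 + 0.00352619 = 0.115

h = 0.115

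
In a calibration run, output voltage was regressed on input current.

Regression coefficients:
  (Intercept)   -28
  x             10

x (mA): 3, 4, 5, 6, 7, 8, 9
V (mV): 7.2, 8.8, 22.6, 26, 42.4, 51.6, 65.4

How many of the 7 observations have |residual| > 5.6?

1

x=3: ŷ = -28 + 10·3 = 2; r = 7.2 − 2 = 5.2
x=4: ŷ = -28 + 10·4 = 12; r = 8.8 − 12 = -3.2
x=5: ŷ = -28 + 10·5 = 22; r = 22.6 − 22 = 0.6
x=6: ŷ = -28 + 10·6 = 32; r = 26 − 32 = -6
x=7: ŷ = -28 + 10·7 = 42; r = 42.4 − 42 = 0.4
x=8: ŷ = -28 + 10·8 = 52; r = 51.6 − 52 = -0.4
x=9: ŷ = -28 + 10·9 = 62; r = 65.4 − 62 = 3.4
|r| > 5.6: x=6 (|r|=6) → 1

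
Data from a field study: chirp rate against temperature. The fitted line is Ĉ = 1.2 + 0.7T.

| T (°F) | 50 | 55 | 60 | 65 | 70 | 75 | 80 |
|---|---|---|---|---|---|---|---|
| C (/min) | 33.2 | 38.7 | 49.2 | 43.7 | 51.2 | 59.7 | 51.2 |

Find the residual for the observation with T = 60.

r = 6

Ĉ = 1.2 + 0.7·60 = 43.2
r = 49.2 − 43.2 = 6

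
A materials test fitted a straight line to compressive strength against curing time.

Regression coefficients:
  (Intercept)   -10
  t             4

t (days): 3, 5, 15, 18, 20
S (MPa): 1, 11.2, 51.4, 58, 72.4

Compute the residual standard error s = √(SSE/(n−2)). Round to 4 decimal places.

t=3: Ŝ = -10 + 4·3 = 2; e = 1 − 2 = -1
t=5: Ŝ = -10 + 4·5 = 10; e = 11.2 − 10 = 1.2
t=15: Ŝ = -10 + 4·15 = 50; e = 51.4 − 50 = 1.4
t=18: Ŝ = -10 + 4·18 = 62; e = 58 − 62 = -4
t=20: Ŝ = -10 + 4·20 = 70; e = 72.4 − 70 = 2.4
SSE = 1 + 1.44 + 1.96 + 16 + 5.76 = 26.16
s = √(26.16/3) = √8.72 ≈ 2.9530

s = 2.9530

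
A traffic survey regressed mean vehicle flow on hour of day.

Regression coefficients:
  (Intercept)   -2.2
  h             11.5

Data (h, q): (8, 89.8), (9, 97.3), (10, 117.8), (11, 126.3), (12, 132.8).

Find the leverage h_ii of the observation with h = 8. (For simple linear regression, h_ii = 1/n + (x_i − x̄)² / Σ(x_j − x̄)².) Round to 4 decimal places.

h = 0.6000

h̄ = (8 + 9 + 10 + 11 + 12)/5 = 10
Σ(h − h̄)² = 4 + 1 + 0 + 1 + 4 = 10
h = 1/5 + (-2)²/10 = 0.2 + 0.4 = 0.6000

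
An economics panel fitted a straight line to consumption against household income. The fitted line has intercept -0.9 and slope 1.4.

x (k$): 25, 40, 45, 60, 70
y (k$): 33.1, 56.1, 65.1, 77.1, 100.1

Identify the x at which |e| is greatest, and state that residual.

x=25: ŷ = -0.9 + 1.4·25 = 34.1; e = 33.1 − 34.1 = -1
x=40: ŷ = -0.9 + 1.4·40 = 55.1; e = 56.1 − 55.1 = 1
x=45: ŷ = -0.9 + 1.4·45 = 62.1; e = 65.1 − 62.1 = 3
x=60: ŷ = -0.9 + 1.4·60 = 83.1; e = 77.1 − 83.1 = -6
x=70: ŷ = -0.9 + 1.4·70 = 97.1; e = 100.1 − 97.1 = 3
Largest |e| is 6 at x = 60, residual -6.

x = 60, e = -6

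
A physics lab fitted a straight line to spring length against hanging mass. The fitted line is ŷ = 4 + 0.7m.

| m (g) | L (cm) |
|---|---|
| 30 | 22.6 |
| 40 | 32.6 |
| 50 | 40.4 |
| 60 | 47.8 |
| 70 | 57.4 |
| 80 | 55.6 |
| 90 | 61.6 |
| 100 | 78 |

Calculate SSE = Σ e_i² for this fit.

SSE = 95.2

m=30: ŷ = 4 + 0.7·30 = 25; e = 22.6 − 25 = -2.4
m=40: ŷ = 4 + 0.7·40 = 32; e = 32.6 − 32 = 0.6
m=50: ŷ = 4 + 0.7·50 = 39; e = 40.4 − 39 = 1.4
m=60: ŷ = 4 + 0.7·60 = 46; e = 47.8 − 46 = 1.8
m=70: ŷ = 4 + 0.7·70 = 53; e = 57.4 − 53 = 4.4
m=80: ŷ = 4 + 0.7·80 = 60; e = 55.6 − 60 = -4.4
m=90: ŷ = 4 + 0.7·90 = 67; e = 61.6 − 67 = -5.4
m=100: ŷ = 4 + 0.7·100 = 74; e = 78 − 74 = 4
SSE = 5.76 + 0.36 + 1.96 + 3.24 + 19.36 + 19.36 + 29.16 + 16 = 95.2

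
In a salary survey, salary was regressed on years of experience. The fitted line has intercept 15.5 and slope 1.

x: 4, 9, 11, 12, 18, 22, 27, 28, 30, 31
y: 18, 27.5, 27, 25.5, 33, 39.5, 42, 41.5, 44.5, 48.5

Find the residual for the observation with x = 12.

r = -2

ŷ = 15.5 + 12 = 27.5
r = 25.5 − 27.5 = -2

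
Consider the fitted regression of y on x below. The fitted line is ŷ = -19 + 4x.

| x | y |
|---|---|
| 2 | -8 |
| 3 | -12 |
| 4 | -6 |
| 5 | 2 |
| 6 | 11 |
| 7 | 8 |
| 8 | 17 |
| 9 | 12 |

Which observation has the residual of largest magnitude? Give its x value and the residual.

x=2: ŷ = -19 + 4·2 = -11; e = -8 − (-11) = 3
x=3: ŷ = -19 + 4·3 = -7; e = -12 − (-7) = -5
x=4: ŷ = -19 + 4·4 = -3; e = -6 − (-3) = -3
x=5: ŷ = -19 + 4·5 = 1; e = 2 − 1 = 1
x=6: ŷ = -19 + 4·6 = 5; e = 11 − 5 = 6
x=7: ŷ = -19 + 4·7 = 9; e = 8 − 9 = -1
x=8: ŷ = -19 + 4·8 = 13; e = 17 − 13 = 4
x=9: ŷ = -19 + 4·9 = 17; e = 12 − 17 = -5
Largest |e| is 6 at x = 6, residual 6.

x = 6, e = 6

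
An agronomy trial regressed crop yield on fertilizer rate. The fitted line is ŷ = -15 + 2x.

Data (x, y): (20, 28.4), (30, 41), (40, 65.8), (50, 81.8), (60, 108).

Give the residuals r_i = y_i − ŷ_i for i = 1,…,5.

3.4, -4, 0.8, -3.2, 3

x=20: ŷ = -15 + 2·20 = 25; r = 28.4 − 25 = 3.4
x=30: ŷ = -15 + 2·30 = 45; r = 41 − 45 = -4
x=40: ŷ = -15 + 2·40 = 65; r = 65.8 − 65 = 0.8
x=50: ŷ = -15 + 2·50 = 85; r = 81.8 − 85 = -3.2
x=60: ŷ = -15 + 2·60 = 105; r = 108 − 105 = 3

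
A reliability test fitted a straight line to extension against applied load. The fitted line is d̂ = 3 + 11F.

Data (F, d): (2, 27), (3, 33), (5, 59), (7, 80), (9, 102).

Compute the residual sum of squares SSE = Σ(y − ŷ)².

SSE = 14

F=2: d̂ = 3 + 11·2 = 25; e = 27 − 25 = 2
F=3: d̂ = 3 + 11·3 = 36; e = 33 − 36 = -3
F=5: d̂ = 3 + 11·5 = 58; e = 59 − 58 = 1
F=7: d̂ = 3 + 11·7 = 80; e = 80 − 80 = 0
F=9: d̂ = 3 + 11·9 = 102; e = 102 − 102 = 0
SSE = 4 + 9 + 1 + 0 + 0 = 14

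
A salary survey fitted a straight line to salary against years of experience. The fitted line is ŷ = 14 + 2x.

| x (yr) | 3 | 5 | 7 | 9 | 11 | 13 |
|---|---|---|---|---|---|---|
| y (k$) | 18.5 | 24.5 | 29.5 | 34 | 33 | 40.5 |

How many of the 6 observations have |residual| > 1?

x=3: ŷ = 14 + 2·3 = 20; e = 18.5 − 20 = -1.5
x=5: ŷ = 14 + 2·5 = 24; e = 24.5 − 24 = 0.5
x=7: ŷ = 14 + 2·7 = 28; e = 29.5 − 28 = 1.5
x=9: ŷ = 14 + 2·9 = 32; e = 34 − 32 = 2
x=11: ŷ = 14 + 2·11 = 36; e = 33 − 36 = -3
x=13: ŷ = 14 + 2·13 = 40; e = 40.5 − 40 = 0.5
|e| > 1: x=3 (|e|=1.5), x=7 (|e|=1.5), x=9 (|e|=2), x=11 (|e|=3) → 4

4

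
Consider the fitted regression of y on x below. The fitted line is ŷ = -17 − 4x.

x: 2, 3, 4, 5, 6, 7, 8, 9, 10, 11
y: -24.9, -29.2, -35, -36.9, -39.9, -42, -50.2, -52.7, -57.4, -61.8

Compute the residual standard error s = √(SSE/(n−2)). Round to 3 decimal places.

s = 1.440

x=2: ŷ = -17 − 4·2 = -25; r = -24.9 − (-25) = 0.1
x=3: ŷ = -17 − 4·3 = -29; r = -29.2 − (-29) = -0.2
x=4: ŷ = -17 − 4·4 = -33; r = -35 − (-33) = -2
x=5: ŷ = -17 − 4·5 = -37; r = -36.9 − (-37) = 0.1
x=6: ŷ = -17 − 4·6 = -41; r = -39.9 − (-41) = 1.1
x=7: ŷ = -17 − 4·7 = -45; r = -42 − (-45) = 3
x=8: ŷ = -17 − 4·8 = -49; r = -50.2 − (-49) = -1.2
x=9: ŷ = -17 − 4·9 = -53; r = -52.7 − (-53) = 0.3
x=10: ŷ = -17 − 4·10 = -57; r = -57.4 − (-57) = -0.4
x=11: ŷ = -17 − 4·11 = -61; r = -61.8 − (-61) = -0.8
SSE = 0.01 + 0.04 + 4 + 0.01 + 1.21 + 9 + 1.44 + 0.09 + 0.16 + 0.64 = 16.6
s = √(16.6/8) = √2.075 ≈ 1.440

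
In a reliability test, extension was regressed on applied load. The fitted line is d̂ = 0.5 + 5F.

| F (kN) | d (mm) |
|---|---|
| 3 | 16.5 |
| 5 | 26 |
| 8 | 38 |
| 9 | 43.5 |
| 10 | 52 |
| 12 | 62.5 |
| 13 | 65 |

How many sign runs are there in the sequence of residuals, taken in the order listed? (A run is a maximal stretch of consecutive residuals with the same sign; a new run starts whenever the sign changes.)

F=3: d̂ = 0.5 + 5·3 = 15.5; r = 16.5 − 15.5 = 1
F=5: d̂ = 0.5 + 5·5 = 25.5; r = 26 − 25.5 = 0.5
F=8: d̂ = 0.5 + 5·8 = 40.5; r = 38 − 40.5 = -2.5
F=9: d̂ = 0.5 + 5·9 = 45.5; r = 43.5 − 45.5 = -2
F=10: d̂ = 0.5 + 5·10 = 50.5; r = 52 − 50.5 = 1.5
F=12: d̂ = 0.5 + 5·12 = 60.5; r = 62.5 − 60.5 = 2
F=13: d̂ = 0.5 + 5·13 = 65.5; r = 65 − 65.5 = -0.5
Signs: + + − − + + −
Runs: +×2, −×2, +×2, −×1 → 4

4 runs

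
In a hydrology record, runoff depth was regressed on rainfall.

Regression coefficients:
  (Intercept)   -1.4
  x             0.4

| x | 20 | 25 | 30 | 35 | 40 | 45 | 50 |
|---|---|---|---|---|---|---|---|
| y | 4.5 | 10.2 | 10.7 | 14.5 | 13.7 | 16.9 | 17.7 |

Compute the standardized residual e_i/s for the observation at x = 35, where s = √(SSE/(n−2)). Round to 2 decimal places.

1.21

x=20: ŷ = -1.4 + 0.4·20 = 6.6; e = 4.5 − 6.6 = -2.1
x=25: ŷ = -1.4 + 0.4·25 = 8.6; e = 10.2 − 8.6 = 1.6
x=30: ŷ = -1.4 + 0.4·30 = 10.6; e = 10.7 − 10.6 = 0.1
x=35: ŷ = -1.4 + 0.4·35 = 12.6; e = 14.5 − 12.6 = 1.9
x=40: ŷ = -1.4 + 0.4·40 = 14.6; e = 13.7 − 14.6 = -0.9
x=45: ŷ = -1.4 + 0.4·45 = 16.6; e = 16.9 − 16.6 = 0.3
x=50: ŷ = -1.4 + 0.4·50 = 18.6; e = 17.7 − 18.6 = -0.9
SSE = 4.41 + 2.56 + 0.01 + 3.61 + 0.81 + 0.09 + 0.81 = 12.3
s = √(12.3/5) = 1.56844
e/s = 1.9 / 1.56844 = 1.21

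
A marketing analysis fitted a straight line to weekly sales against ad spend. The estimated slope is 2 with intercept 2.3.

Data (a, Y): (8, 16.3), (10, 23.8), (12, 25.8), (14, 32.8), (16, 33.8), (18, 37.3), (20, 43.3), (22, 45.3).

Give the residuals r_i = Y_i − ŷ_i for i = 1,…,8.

-2, 1.5, -0.5, 2.5, -0.5, -1, 1, -1

a=8: ŷ = 2.3 + 2·8 = 18.3; r = 16.3 − 18.3 = -2
a=10: ŷ = 2.3 + 2·10 = 22.3; r = 23.8 − 22.3 = 1.5
a=12: ŷ = 2.3 + 2·12 = 26.3; r = 25.8 − 26.3 = -0.5
a=14: ŷ = 2.3 + 2·14 = 30.3; r = 32.8 − 30.3 = 2.5
a=16: ŷ = 2.3 + 2·16 = 34.3; r = 33.8 − 34.3 = -0.5
a=18: ŷ = 2.3 + 2·18 = 38.3; r = 37.3 − 38.3 = -1
a=20: ŷ = 2.3 + 2·20 = 42.3; r = 43.3 − 42.3 = 1
a=22: ŷ = 2.3 + 2·22 = 46.3; r = 45.3 − 46.3 = -1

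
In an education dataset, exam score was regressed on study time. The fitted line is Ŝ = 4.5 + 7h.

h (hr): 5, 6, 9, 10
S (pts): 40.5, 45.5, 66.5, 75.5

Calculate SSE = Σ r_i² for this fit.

h=5: Ŝ = 4.5 + 7·5 = 39.5; r = 40.5 − 39.5 = 1
h=6: Ŝ = 4.5 + 7·6 = 46.5; r = 45.5 − 46.5 = -1
h=9: Ŝ = 4.5 + 7·9 = 67.5; r = 66.5 − 67.5 = -1
h=10: Ŝ = 4.5 + 7·10 = 74.5; r = 75.5 − 74.5 = 1
SSE = 1 + 1 + 1 + 1 = 4

SSE = 4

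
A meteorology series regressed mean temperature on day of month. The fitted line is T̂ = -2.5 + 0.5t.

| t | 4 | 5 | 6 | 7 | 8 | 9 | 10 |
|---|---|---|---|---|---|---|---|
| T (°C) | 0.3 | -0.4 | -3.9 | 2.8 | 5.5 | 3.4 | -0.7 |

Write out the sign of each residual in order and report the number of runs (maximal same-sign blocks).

t=4: T̂ = -2.5 + 0.5·4 = -0.5; r = 0.3 − (-0.5) = 0.8
t=5: T̂ = -2.5 + 0.5·5 = 0; r = -0.4 − 0 = -0.4
t=6: T̂ = -2.5 + 0.5·6 = 0.5; r = -3.9 − 0.5 = -4.4
t=7: T̂ = -2.5 + 0.5·7 = 1; r = 2.8 − 1 = 1.8
t=8: T̂ = -2.5 + 0.5·8 = 1.5; r = 5.5 − 1.5 = 4
t=9: T̂ = -2.5 + 0.5·9 = 2; r = 3.4 − 2 = 1.4
t=10: T̂ = -2.5 + 0.5·10 = 2.5; r = -0.7 − 2.5 = -3.2
Signs: + − − + + + −
Runs: +×1, −×2, +×3, −×1 → 4

4 runs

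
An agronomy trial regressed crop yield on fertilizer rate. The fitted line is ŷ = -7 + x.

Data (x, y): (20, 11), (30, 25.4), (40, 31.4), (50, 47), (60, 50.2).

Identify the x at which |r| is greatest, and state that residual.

x=20: ŷ = -7 + 20 = 13; r = 11 − 13 = -2
x=30: ŷ = -7 + 30 = 23; r = 25.4 − 23 = 2.4
x=40: ŷ = -7 + 40 = 33; r = 31.4 − 33 = -1.6
x=50: ŷ = -7 + 50 = 43; r = 47 − 43 = 4
x=60: ŷ = -7 + 60 = 53; r = 50.2 − 53 = -2.8
Largest |r| is 4 at x = 50, residual 4.

x = 50, r = 4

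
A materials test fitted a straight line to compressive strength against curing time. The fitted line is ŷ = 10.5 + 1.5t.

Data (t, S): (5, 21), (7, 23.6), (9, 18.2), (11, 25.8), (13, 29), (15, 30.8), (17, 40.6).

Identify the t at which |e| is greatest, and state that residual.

t=5: ŷ = 10.5 + 1.5·5 = 18; e = 21 − 18 = 3
t=7: ŷ = 10.5 + 1.5·7 = 21; e = 23.6 − 21 = 2.6
t=9: ŷ = 10.5 + 1.5·9 = 24; e = 18.2 − 24 = -5.8
t=11: ŷ = 10.5 + 1.5·11 = 27; e = 25.8 − 27 = -1.2
t=13: ŷ = 10.5 + 1.5·13 = 30; e = 29 − 30 = -1
t=15: ŷ = 10.5 + 1.5·15 = 33; e = 30.8 − 33 = -2.2
t=17: ŷ = 10.5 + 1.5·17 = 36; e = 40.6 − 36 = 4.6
Largest |e| is 5.8 at t = 9, residual -5.8.

t = 9, e = -5.8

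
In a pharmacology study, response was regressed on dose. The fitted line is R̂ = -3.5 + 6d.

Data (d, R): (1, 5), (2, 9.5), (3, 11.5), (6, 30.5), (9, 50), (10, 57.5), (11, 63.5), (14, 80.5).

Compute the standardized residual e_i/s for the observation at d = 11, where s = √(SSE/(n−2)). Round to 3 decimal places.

d=1: R̂ = -3.5 + 6·1 = 2.5; e = 5 − 2.5 = 2.5
d=2: R̂ = -3.5 + 6·2 = 8.5; e = 9.5 − 8.5 = 1
d=3: R̂ = -3.5 + 6·3 = 14.5; e = 11.5 − 14.5 = -3
d=6: R̂ = -3.5 + 6·6 = 32.5; e = 30.5 − 32.5 = -2
d=9: R̂ = -3.5 + 6·9 = 50.5; e = 50 − 50.5 = -0.5
d=10: R̂ = -3.5 + 6·10 = 56.5; e = 57.5 − 56.5 = 1
d=11: R̂ = -3.5 + 6·11 = 62.5; e = 63.5 − 62.5 = 1
d=14: R̂ = -3.5 + 6·14 = 80.5; e = 80.5 − 80.5 = 0
SSE = 6.25 + 1 + 9 + 4 + 0.25 + 1 + 1 + 0 = 22.5
s = √(22.5/6) = 1.93649
e/s = 1 / 1.93649 = 0.516

0.516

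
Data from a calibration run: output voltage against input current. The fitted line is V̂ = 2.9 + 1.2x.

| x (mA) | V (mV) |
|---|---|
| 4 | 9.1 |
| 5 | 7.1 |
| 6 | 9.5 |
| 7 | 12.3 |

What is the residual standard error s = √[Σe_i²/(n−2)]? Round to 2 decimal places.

s = 1.81

x=4: V̂ = 2.9 + 1.2·4 = 7.7; e = 9.1 − 7.7 = 1.4
x=5: V̂ = 2.9 + 1.2·5 = 8.9; e = 7.1 − 8.9 = -1.8
x=6: V̂ = 2.9 + 1.2·6 = 10.1; e = 9.5 − 10.1 = -0.6
x=7: V̂ = 2.9 + 1.2·7 = 11.3; e = 12.3 − 11.3 = 1
SSE = 1.96 + 3.24 + 0.36 + 1 = 6.56
s = √(6.56/2) = √3.28 ≈ 1.81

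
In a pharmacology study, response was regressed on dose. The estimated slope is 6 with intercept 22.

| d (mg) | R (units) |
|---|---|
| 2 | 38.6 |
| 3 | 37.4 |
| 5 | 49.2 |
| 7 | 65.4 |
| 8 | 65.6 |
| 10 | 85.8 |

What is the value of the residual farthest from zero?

d=2: R̂ = 22 + 6·2 = 34; e = 38.6 − 34 = 4.6
d=3: R̂ = 22 + 6·3 = 40; e = 37.4 − 40 = -2.6
d=5: R̂ = 22 + 6·5 = 52; e = 49.2 − 52 = -2.8
d=7: R̂ = 22 + 6·7 = 64; e = 65.4 − 64 = 1.4
d=8: R̂ = 22 + 6·8 = 70; e = 65.6 − 70 = -4.4
d=10: R̂ = 22 + 6·10 = 82; e = 85.8 − 82 = 3.8
Largest |e| is 4.6 at d = 2, residual 4.6.

e = 4.6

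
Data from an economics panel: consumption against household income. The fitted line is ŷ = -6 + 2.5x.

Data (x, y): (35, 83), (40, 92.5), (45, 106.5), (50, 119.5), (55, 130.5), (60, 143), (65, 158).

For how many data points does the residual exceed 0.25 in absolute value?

x=35: ŷ = -6 + 2.5·35 = 81.5; r = 83 − 81.5 = 1.5
x=40: ŷ = -6 + 2.5·40 = 94; r = 92.5 − 94 = -1.5
x=45: ŷ = -6 + 2.5·45 = 106.5; r = 106.5 − 106.5 = 0
x=50: ŷ = -6 + 2.5·50 = 119; r = 119.5 − 119 = 0.5
x=55: ŷ = -6 + 2.5·55 = 131.5; r = 130.5 − 131.5 = -1
x=60: ŷ = -6 + 2.5·60 = 144; r = 143 − 144 = -1
x=65: ŷ = -6 + 2.5·65 = 156.5; r = 158 − 156.5 = 1.5
|r| > 0.25: x=35 (|r|=1.5), x=40 (|r|=1.5), x=50 (|r|=0.5), x=55 (|r|=1), x=60 (|r|=1), x=65 (|r|=1.5) → 6

6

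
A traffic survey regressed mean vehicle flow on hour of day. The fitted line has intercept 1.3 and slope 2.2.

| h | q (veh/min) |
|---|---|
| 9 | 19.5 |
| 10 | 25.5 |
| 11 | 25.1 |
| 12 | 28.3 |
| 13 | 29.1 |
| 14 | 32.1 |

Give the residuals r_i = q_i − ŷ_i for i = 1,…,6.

-1.6, 2.2, -0.4, 0.6, -0.8, 0

h=9: ŷ = 1.3 + 2.2·9 = 21.1; r = 19.5 − 21.1 = -1.6
h=10: ŷ = 1.3 + 2.2·10 = 23.3; r = 25.5 − 23.3 = 2.2
h=11: ŷ = 1.3 + 2.2·11 = 25.5; r = 25.1 − 25.5 = -0.4
h=12: ŷ = 1.3 + 2.2·12 = 27.7; r = 28.3 − 27.7 = 0.6
h=13: ŷ = 1.3 + 2.2·13 = 29.9; r = 29.1 − 29.9 = -0.8
h=14: ŷ = 1.3 + 2.2·14 = 32.1; r = 32.1 − 32.1 = 0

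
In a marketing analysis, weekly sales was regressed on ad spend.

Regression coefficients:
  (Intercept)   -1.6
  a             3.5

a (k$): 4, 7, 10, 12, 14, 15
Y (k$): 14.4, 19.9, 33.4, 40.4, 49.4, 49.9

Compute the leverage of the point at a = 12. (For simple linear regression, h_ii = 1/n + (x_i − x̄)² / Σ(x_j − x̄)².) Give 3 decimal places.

ā = (4 + 7 + 10 + 12 + 14 + 15)/6 = 10.3333
Σ(a − ā)² = 40.1111 + 11.1111 + 0.111111 + 2.77778 + 13.4444 + 21.7778 = 89.3333
h = 1/6 + (1.66667)²/89.3333 = 0.166667 + 0.0310945 = 0.198

h = 0.198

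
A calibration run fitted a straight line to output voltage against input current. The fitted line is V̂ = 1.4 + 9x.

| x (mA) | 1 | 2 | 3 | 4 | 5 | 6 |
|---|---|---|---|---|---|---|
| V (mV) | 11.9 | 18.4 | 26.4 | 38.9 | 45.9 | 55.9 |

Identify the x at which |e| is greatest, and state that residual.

x = 3, e = -2

x=1: V̂ = 1.4 + 9·1 = 10.4; e = 11.9 − 10.4 = 1.5
x=2: V̂ = 1.4 + 9·2 = 19.4; e = 18.4 − 19.4 = -1
x=3: V̂ = 1.4 + 9·3 = 28.4; e = 26.4 − 28.4 = -2
x=4: V̂ = 1.4 + 9·4 = 37.4; e = 38.9 − 37.4 = 1.5
x=5: V̂ = 1.4 + 9·5 = 46.4; e = 45.9 − 46.4 = -0.5
x=6: V̂ = 1.4 + 9·6 = 55.4; e = 55.9 − 55.4 = 0.5
Largest |e| is 2 at x = 3, residual -2.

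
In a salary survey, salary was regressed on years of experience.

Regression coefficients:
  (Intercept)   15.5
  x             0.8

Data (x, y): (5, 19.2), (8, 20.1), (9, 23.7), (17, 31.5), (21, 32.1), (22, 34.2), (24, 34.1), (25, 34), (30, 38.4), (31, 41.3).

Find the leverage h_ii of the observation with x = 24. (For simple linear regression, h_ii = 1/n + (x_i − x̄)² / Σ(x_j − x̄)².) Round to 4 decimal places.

x̄ = (5 + 8 + 9 + 17 + 21 + 22 + 24 + 25 + 30 + 31)/10 = 19.2
Σ(x − x̄)² = 201.64 + 125.44 + 104.04 + 4.84 + 3.24 + 7.84 + 23.04 + 33.64 + 116.64 + 139.24 = 759.6
h = 1/10 + (4.8)²/759.6 = 0.1 + 0.0303318 = 0.1303

h = 0.1303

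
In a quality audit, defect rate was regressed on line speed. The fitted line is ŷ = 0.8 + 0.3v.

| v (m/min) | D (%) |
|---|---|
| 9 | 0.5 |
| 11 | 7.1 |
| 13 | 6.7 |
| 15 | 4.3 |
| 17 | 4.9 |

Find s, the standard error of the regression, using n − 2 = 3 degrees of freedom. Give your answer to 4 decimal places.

v=9: ŷ = 0.8 + 0.3·9 = 3.5; e = 0.5 − 3.5 = -3
v=11: ŷ = 0.8 + 0.3·11 = 4.1; e = 7.1 − 4.1 = 3
v=13: ŷ = 0.8 + 0.3·13 = 4.7; e = 6.7 − 4.7 = 2
v=15: ŷ = 0.8 + 0.3·15 = 5.3; e = 4.3 − 5.3 = -1
v=17: ŷ = 0.8 + 0.3·17 = 5.9; e = 4.9 − 5.9 = -1
SSE = 9 + 9 + 4 + 1 + 1 = 24
s = √(24/3) = √8 ≈ 2.8284

s = 2.8284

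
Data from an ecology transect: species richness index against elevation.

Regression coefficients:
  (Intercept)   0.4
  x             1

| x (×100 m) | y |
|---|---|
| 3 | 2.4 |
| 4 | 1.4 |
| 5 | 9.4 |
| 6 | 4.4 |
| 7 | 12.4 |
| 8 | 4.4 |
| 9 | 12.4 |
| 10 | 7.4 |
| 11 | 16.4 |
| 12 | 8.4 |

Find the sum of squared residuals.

SSE = 130

x=3: ŷ = 0.4 + 3 = 3.4; r = 2.4 − 3.4 = -1
x=4: ŷ = 0.4 + 4 = 4.4; r = 1.4 − 4.4 = -3
x=5: ŷ = 0.4 + 5 = 5.4; r = 9.4 − 5.4 = 4
x=6: ŷ = 0.4 + 6 = 6.4; r = 4.4 − 6.4 = -2
x=7: ŷ = 0.4 + 7 = 7.4; r = 12.4 − 7.4 = 5
x=8: ŷ = 0.4 + 8 = 8.4; r = 4.4 − 8.4 = -4
x=9: ŷ = 0.4 + 9 = 9.4; r = 12.4 − 9.4 = 3
x=10: ŷ = 0.4 + 10 = 10.4; r = 7.4 − 10.4 = -3
x=11: ŷ = 0.4 + 11 = 11.4; r = 16.4 − 11.4 = 5
x=12: ŷ = 0.4 + 12 = 12.4; r = 8.4 − 12.4 = -4
SSE = 1 + 9 + 16 + 4 + 25 + 16 + 9 + 9 + 25 + 16 = 130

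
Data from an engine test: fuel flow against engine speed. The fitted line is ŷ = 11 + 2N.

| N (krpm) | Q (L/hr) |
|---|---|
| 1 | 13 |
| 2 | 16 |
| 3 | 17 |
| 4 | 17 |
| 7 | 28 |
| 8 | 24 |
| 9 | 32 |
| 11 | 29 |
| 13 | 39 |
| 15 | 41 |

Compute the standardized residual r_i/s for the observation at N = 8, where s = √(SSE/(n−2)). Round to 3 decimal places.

-1.177

N=1: ŷ = 11 + 2·1 = 13; r = 13 − 13 = 0
N=2: ŷ = 11 + 2·2 = 15; r = 16 − 15 = 1
N=3: ŷ = 11 + 2·3 = 17; r = 17 − 17 = 0
N=4: ŷ = 11 + 2·4 = 19; r = 17 − 19 = -2
N=7: ŷ = 11 + 2·7 = 25; r = 28 − 25 = 3
N=8: ŷ = 11 + 2·8 = 27; r = 24 − 27 = -3
N=9: ŷ = 11 + 2·9 = 29; r = 32 − 29 = 3
N=11: ŷ = 11 + 2·11 = 33; r = 29 − 33 = -4
N=13: ŷ = 11 + 2·13 = 37; r = 39 − 37 = 2
N=15: ŷ = 11 + 2·15 = 41; r = 41 − 41 = 0
SSE = 0 + 1 + 0 + 4 + 9 + 9 + 9 + 16 + 4 + 0 = 52
s = √(52/8) = 2.54951
r/s = -3 / 2.54951 = -1.177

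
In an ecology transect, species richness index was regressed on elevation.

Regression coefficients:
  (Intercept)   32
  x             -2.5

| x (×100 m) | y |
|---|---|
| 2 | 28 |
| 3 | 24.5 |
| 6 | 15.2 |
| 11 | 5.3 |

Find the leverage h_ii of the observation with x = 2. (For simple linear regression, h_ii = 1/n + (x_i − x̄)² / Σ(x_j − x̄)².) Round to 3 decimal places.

x̄ = (2 + 3 + 6 + 11)/4 = 5.5
Σ(x − x̄)² = 12.25 + 6.25 + 0.25 + 30.25 = 49
h = 1/4 + (-3.5)²/49 = 0.25 + 0.25 = 0.500

h = 0.500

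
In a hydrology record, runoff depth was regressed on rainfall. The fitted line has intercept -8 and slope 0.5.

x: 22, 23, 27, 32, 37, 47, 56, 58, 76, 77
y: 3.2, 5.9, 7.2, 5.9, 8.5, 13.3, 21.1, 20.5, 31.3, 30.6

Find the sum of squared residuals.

x=22: ŷ = -8 + 0.5·22 = 3; r = 3.2 − 3 = 0.2
x=23: ŷ = -8 + 0.5·23 = 3.5; r = 5.9 − 3.5 = 2.4
x=27: ŷ = -8 + 0.5·27 = 5.5; r = 7.2 − 5.5 = 1.7
x=32: ŷ = -8 + 0.5·32 = 8; r = 5.9 − 8 = -2.1
x=37: ŷ = -8 + 0.5·37 = 10.5; r = 8.5 − 10.5 = -2
x=47: ŷ = -8 + 0.5·47 = 15.5; r = 13.3 − 15.5 = -2.2
x=56: ŷ = -8 + 0.5·56 = 20; r = 21.1 − 20 = 1.1
x=58: ŷ = -8 + 0.5·58 = 21; r = 20.5 − 21 = -0.5
x=76: ŷ = -8 + 0.5·76 = 30; r = 31.3 − 30 = 1.3
x=77: ŷ = -8 + 0.5·77 = 30.5; r = 30.6 − 30.5 = 0.1
SSE = 0.04 + 5.76 + 2.89 + 4.41 + 4 + 4.84 + 1.21 + 0.25 + 1.69 + 0.01 = 25.1

SSE = 25.1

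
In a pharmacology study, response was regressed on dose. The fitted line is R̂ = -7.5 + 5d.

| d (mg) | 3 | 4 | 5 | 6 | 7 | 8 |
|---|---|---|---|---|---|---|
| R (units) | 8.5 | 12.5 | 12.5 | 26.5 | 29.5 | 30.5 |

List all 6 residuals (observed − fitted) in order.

d=3: R̂ = -7.5 + 5·3 = 7.5; e = 8.5 − 7.5 = 1
d=4: R̂ = -7.5 + 5·4 = 12.5; e = 12.5 − 12.5 = 0
d=5: R̂ = -7.5 + 5·5 = 17.5; e = 12.5 − 17.5 = -5
d=6: R̂ = -7.5 + 5·6 = 22.5; e = 26.5 − 22.5 = 4
d=7: R̂ = -7.5 + 5·7 = 27.5; e = 29.5 − 27.5 = 2
d=8: R̂ = -7.5 + 5·8 = 32.5; e = 30.5 − 32.5 = -2

1, 0, -5, 4, 2, -2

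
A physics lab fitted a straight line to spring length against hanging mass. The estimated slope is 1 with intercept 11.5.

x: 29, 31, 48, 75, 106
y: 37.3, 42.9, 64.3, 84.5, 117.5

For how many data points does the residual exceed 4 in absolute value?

1

x=29: ŷ = 11.5 + 29 = 40.5; r = 37.3 − 40.5 = -3.2
x=31: ŷ = 11.5 + 31 = 42.5; r = 42.9 − 42.5 = 0.4
x=48: ŷ = 11.5 + 48 = 59.5; r = 64.3 − 59.5 = 4.8
x=75: ŷ = 11.5 + 75 = 86.5; r = 84.5 − 86.5 = -2
x=106: ŷ = 11.5 + 106 = 117.5; r = 117.5 − 117.5 = 0
|r| > 4: x=48 (|r|=4.8) → 1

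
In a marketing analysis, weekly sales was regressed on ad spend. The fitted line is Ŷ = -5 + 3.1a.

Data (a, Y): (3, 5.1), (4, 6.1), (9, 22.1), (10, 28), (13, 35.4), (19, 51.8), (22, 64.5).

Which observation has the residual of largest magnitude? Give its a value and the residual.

a = 19, r = -2.1

a=3: Ŷ = -5 + 3.1·3 = 4.3; r = 5.1 − 4.3 = 0.8
a=4: Ŷ = -5 + 3.1·4 = 7.4; r = 6.1 − 7.4 = -1.3
a=9: Ŷ = -5 + 3.1·9 = 22.9; r = 22.1 − 22.9 = -0.8
a=10: Ŷ = -5 + 3.1·10 = 26; r = 28 − 26 = 2
a=13: Ŷ = -5 + 3.1·13 = 35.3; r = 35.4 − 35.3 = 0.1
a=19: Ŷ = -5 + 3.1·19 = 53.9; r = 51.8 − 53.9 = -2.1
a=22: Ŷ = -5 + 3.1·22 = 63.2; r = 64.5 − 63.2 = 1.3
Largest |r| is 2.1 at a = 19, residual -2.1.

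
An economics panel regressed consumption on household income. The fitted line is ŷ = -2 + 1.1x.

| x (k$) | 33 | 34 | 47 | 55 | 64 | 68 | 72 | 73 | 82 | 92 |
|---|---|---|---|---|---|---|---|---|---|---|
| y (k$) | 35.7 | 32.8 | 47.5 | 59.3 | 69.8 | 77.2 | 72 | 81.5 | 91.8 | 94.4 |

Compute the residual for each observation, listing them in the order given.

x=33: ŷ = -2 + 1.1·33 = 34.3; e = 35.7 − 34.3 = 1.4
x=34: ŷ = -2 + 1.1·34 = 35.4; e = 32.8 − 35.4 = -2.6
x=47: ŷ = -2 + 1.1·47 = 49.7; e = 47.5 − 49.7 = -2.2
x=55: ŷ = -2 + 1.1·55 = 58.5; e = 59.3 − 58.5 = 0.8
x=64: ŷ = -2 + 1.1·64 = 68.4; e = 69.8 − 68.4 = 1.4
x=68: ŷ = -2 + 1.1·68 = 72.8; e = 77.2 − 72.8 = 4.4
x=72: ŷ = -2 + 1.1·72 = 77.2; e = 72 − 77.2 = -5.2
x=73: ŷ = -2 + 1.1·73 = 78.3; e = 81.5 − 78.3 = 3.2
x=82: ŷ = -2 + 1.1·82 = 88.2; e = 91.8 − 88.2 = 3.6
x=92: ŷ = -2 + 1.1·92 = 99.2; e = 94.4 − 99.2 = -4.8

1.4, -2.6, -2.2, 0.8, 1.4, 4.4, -5.2, 3.2, 3.6, -4.8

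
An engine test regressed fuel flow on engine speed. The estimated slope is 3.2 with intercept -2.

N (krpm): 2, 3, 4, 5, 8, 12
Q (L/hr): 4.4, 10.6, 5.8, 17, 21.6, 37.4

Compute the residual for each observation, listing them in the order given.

0, 3, -5, 3, -2, 1

N=2: ŷ = -2 + 3.2·2 = 4.4; r = 4.4 − 4.4 = 0
N=3: ŷ = -2 + 3.2·3 = 7.6; r = 10.6 − 7.6 = 3
N=4: ŷ = -2 + 3.2·4 = 10.8; r = 5.8 − 10.8 = -5
N=5: ŷ = -2 + 3.2·5 = 14; r = 17 − 14 = 3
N=8: ŷ = -2 + 3.2·8 = 23.6; r = 21.6 − 23.6 = -2
N=12: ŷ = -2 + 3.2·12 = 36.4; r = 37.4 − 36.4 = 1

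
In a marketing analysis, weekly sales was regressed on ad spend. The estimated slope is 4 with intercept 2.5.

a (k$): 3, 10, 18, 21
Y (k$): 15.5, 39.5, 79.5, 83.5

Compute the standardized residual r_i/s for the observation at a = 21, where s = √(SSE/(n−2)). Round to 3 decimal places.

a=3: Ŷ = 2.5 + 4·3 = 14.5; r = 15.5 − 14.5 = 1
a=10: Ŷ = 2.5 + 4·10 = 42.5; r = 39.5 − 42.5 = -3
a=18: Ŷ = 2.5 + 4·18 = 74.5; r = 79.5 − 74.5 = 5
a=21: Ŷ = 2.5 + 4·21 = 86.5; r = 83.5 − 86.5 = -3
SSE = 1 + 9 + 25 + 9 = 44
s = √(44/2) = 4.69042
r/s = -3 / 4.69042 = -0.640

-0.640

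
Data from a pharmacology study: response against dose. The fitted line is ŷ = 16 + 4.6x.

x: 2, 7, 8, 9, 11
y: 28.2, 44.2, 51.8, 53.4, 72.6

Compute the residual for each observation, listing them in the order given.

3, -4, -1, -4, 6

x=2: ŷ = 16 + 4.6·2 = 25.2; e = 28.2 − 25.2 = 3
x=7: ŷ = 16 + 4.6·7 = 48.2; e = 44.2 − 48.2 = -4
x=8: ŷ = 16 + 4.6·8 = 52.8; e = 51.8 − 52.8 = -1
x=9: ŷ = 16 + 4.6·9 = 57.4; e = 53.4 − 57.4 = -4
x=11: ŷ = 16 + 4.6·11 = 66.6; e = 72.6 − 66.6 = 6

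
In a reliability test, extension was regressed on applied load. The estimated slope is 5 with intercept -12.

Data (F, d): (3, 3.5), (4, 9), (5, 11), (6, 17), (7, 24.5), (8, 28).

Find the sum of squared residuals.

F=3: d̂ = -12 + 5·3 = 3; e = 3.5 − 3 = 0.5
F=4: d̂ = -12 + 5·4 = 8; e = 9 − 8 = 1
F=5: d̂ = -12 + 5·5 = 13; e = 11 − 13 = -2
F=6: d̂ = -12 + 5·6 = 18; e = 17 − 18 = -1
F=7: d̂ = -12 + 5·7 = 23; e = 24.5 − 23 = 1.5
F=8: d̂ = -12 + 5·8 = 28; e = 28 − 28 = 0
SSE = 0.25 + 1 + 4 + 1 + 2.25 + 0 = 8.5

SSE = 8.5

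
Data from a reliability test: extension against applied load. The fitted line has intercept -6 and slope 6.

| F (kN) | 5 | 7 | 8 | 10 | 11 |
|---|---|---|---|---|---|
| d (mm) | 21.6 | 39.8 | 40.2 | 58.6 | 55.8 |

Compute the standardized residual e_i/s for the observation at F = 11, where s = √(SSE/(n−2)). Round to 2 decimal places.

-0.92

F=5: d̂ = -6 + 6·5 = 24; e = 21.6 − 24 = -2.4
F=7: d̂ = -6 + 6·7 = 36; e = 39.8 − 36 = 3.8
F=8: d̂ = -6 + 6·8 = 42; e = 40.2 − 42 = -1.8
F=10: d̂ = -6 + 6·10 = 54; e = 58.6 − 54 = 4.6
F=11: d̂ = -6 + 6·11 = 60; e = 55.8 − 60 = -4.2
SSE = 5.76 + 14.44 + 3.24 + 21.16 + 17.64 = 62.24
s = √(62.24/3) = 4.55485
e/s = -4.2 / 4.55485 = -0.92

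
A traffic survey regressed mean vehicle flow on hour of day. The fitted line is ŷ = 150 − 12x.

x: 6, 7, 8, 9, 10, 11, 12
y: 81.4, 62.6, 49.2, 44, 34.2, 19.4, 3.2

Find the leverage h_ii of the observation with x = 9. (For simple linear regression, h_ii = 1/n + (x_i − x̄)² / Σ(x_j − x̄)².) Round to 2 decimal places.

x̄ = (6 + 7 + 8 + 9 + 10 + 11 + 12)/7 = 9
Σ(x − x̄)² = 9 + 4 + 1 + 0 + 1 + 4 + 9 = 28
h = 1/7 + (0)²/28 = 0.142857 + 0 = 0.14

h = 0.14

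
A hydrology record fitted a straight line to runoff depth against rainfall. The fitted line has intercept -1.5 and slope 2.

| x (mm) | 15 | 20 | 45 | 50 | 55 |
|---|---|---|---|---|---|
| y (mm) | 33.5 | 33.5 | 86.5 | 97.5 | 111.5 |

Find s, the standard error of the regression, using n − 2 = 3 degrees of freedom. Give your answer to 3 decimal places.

x=15: ŷ = -1.5 + 2·15 = 28.5; e = 33.5 − 28.5 = 5
x=20: ŷ = -1.5 + 2·20 = 38.5; e = 33.5 − 38.5 = -5
x=45: ŷ = -1.5 + 2·45 = 88.5; e = 86.5 − 88.5 = -2
x=50: ŷ = -1.5 + 2·50 = 98.5; e = 97.5 − 98.5 = -1
x=55: ŷ = -1.5 + 2·55 = 108.5; e = 111.5 − 108.5 = 3
SSE = 25 + 25 + 4 + 1 + 9 = 64
s = √(64/3) = √21.3333 ≈ 4.619

s = 4.619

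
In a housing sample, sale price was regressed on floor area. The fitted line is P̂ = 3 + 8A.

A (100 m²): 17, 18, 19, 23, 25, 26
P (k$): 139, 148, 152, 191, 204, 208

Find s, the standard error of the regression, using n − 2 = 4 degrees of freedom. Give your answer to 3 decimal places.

s = 3.000

A=17: P̂ = 3 + 8·17 = 139; e = 139 − 139 = 0
A=18: P̂ = 3 + 8·18 = 147; e = 148 − 147 = 1
A=19: P̂ = 3 + 8·19 = 155; e = 152 − 155 = -3
A=23: P̂ = 3 + 8·23 = 187; e = 191 − 187 = 4
A=25: P̂ = 3 + 8·25 = 203; e = 204 − 203 = 1
A=26: P̂ = 3 + 8·26 = 211; e = 208 − 211 = -3
SSE = 0 + 1 + 9 + 16 + 1 + 9 = 36
s = √(36/4) = √9 ≈ 3.000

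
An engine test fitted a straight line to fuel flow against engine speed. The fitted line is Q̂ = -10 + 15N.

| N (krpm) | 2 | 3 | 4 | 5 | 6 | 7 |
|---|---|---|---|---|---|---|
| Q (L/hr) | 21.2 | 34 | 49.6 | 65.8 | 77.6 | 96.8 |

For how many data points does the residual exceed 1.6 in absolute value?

N=2: Q̂ = -10 + 15·2 = 20; e = 21.2 − 20 = 1.2
N=3: Q̂ = -10 + 15·3 = 35; e = 34 − 35 = -1
N=4: Q̂ = -10 + 15·4 = 50; e = 49.6 − 50 = -0.4
N=5: Q̂ = -10 + 15·5 = 65; e = 65.8 − 65 = 0.8
N=6: Q̂ = -10 + 15·6 = 80; e = 77.6 − 80 = -2.4
N=7: Q̂ = -10 + 15·7 = 95; e = 96.8 − 95 = 1.8
|e| > 1.6: N=6 (|e|=2.4), N=7 (|e|=1.8) → 2

2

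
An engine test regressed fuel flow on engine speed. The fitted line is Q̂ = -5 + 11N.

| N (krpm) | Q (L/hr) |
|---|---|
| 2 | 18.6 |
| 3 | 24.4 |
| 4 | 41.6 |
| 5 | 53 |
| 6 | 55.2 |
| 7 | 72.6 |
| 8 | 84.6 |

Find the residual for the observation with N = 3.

e = -3.6

Q̂ = -5 + 11·3 = 28
e = 24.4 − 28 = -3.6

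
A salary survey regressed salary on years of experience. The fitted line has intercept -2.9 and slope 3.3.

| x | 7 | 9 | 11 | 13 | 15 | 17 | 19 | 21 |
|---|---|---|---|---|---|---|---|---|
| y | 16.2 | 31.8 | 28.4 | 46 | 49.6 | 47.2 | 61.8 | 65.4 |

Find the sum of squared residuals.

x=7: ŷ = -2.9 + 3.3·7 = 20.2; r = 16.2 − 20.2 = -4
x=9: ŷ = -2.9 + 3.3·9 = 26.8; r = 31.8 − 26.8 = 5
x=11: ŷ = -2.9 + 3.3·11 = 33.4; r = 28.4 − 33.4 = -5
x=13: ŷ = -2.9 + 3.3·13 = 40; r = 46 − 40 = 6
x=15: ŷ = -2.9 + 3.3·15 = 46.6; r = 49.6 − 46.6 = 3
x=17: ŷ = -2.9 + 3.3·17 = 53.2; r = 47.2 − 53.2 = -6
x=19: ŷ = -2.9 + 3.3·19 = 59.8; r = 61.8 − 59.8 = 2
x=21: ŷ = -2.9 + 3.3·21 = 66.4; r = 65.4 − 66.4 = -1
SSE = 16 + 25 + 25 + 36 + 9 + 36 + 4 + 1 = 152

SSE = 152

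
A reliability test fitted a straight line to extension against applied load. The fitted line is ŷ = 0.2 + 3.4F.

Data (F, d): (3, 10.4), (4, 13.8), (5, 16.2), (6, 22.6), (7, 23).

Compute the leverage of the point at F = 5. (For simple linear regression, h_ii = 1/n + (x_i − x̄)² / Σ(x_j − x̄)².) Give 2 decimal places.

h = 0.20

F̄ = (3 + 4 + 5 + 6 + 7)/5 = 5
Σ(F − F̄)² = 4 + 1 + 0 + 1 + 4 = 10
h = 1/5 + (0)²/10 = 0.2 + 0 = 0.20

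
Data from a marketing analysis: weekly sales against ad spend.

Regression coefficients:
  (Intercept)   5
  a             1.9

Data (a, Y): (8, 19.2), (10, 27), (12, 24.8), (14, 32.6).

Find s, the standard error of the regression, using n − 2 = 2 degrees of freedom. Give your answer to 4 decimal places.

s = 3.1623

a=8: ŷ = 5 + 1.9·8 = 20.2; r = 19.2 − 20.2 = -1
a=10: ŷ = 5 + 1.9·10 = 24; r = 27 − 24 = 3
a=12: ŷ = 5 + 1.9·12 = 27.8; r = 24.8 − 27.8 = -3
a=14: ŷ = 5 + 1.9·14 = 31.6; r = 32.6 − 31.6 = 1
SSE = 1 + 9 + 9 + 1 = 20
s = √(20/2) = √10 ≈ 3.1623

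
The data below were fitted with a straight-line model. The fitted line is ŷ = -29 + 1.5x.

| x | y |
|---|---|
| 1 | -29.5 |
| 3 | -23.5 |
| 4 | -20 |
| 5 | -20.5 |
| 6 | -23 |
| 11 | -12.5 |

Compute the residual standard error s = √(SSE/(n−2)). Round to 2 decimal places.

s = 2.45

x=1: ŷ = -29 + 1.5·1 = -27.5; r = -29.5 − (-27.5) = -2
x=3: ŷ = -29 + 1.5·3 = -24.5; r = -23.5 − (-24.5) = 1
x=4: ŷ = -29 + 1.5·4 = -23; r = -20 − (-23) = 3
x=5: ŷ = -29 + 1.5·5 = -21.5; r = -20.5 − (-21.5) = 1
x=6: ŷ = -29 + 1.5·6 = -20; r = -23 − (-20) = -3
x=11: ŷ = -29 + 1.5·11 = -12.5; r = -12.5 − (-12.5) = 0
SSE = 4 + 1 + 9 + 1 + 9 + 0 = 24
s = √(24/4) = √6 ≈ 2.45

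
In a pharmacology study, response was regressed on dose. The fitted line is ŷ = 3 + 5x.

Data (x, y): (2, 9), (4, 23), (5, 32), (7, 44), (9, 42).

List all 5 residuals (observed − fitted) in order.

x=2: ŷ = 3 + 5·2 = 13; r = 9 − 13 = -4
x=4: ŷ = 3 + 5·4 = 23; r = 23 − 23 = 0
x=5: ŷ = 3 + 5·5 = 28; r = 32 − 28 = 4
x=7: ŷ = 3 + 5·7 = 38; r = 44 − 38 = 6
x=9: ŷ = 3 + 5·9 = 48; r = 42 − 48 = -6

-4, 0, 4, 6, -6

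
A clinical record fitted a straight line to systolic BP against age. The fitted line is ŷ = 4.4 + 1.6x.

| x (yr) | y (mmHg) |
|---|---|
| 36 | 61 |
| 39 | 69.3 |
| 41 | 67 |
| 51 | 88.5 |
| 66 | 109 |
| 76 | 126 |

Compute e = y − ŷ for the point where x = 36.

ŷ = 4.4 + 1.6·36 = 62
e = 61 − 62 = -1

e = -1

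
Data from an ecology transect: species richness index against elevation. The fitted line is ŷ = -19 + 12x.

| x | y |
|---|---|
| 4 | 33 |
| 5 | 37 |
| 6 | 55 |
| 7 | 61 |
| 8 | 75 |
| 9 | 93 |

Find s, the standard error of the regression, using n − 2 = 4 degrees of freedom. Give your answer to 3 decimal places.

s = 4.243

x=4: ŷ = -19 + 12·4 = 29; r = 33 − 29 = 4
x=5: ŷ = -19 + 12·5 = 41; r = 37 − 41 = -4
x=6: ŷ = -19 + 12·6 = 53; r = 55 − 53 = 2
x=7: ŷ = -19 + 12·7 = 65; r = 61 − 65 = -4
x=8: ŷ = -19 + 12·8 = 77; r = 75 − 77 = -2
x=9: ŷ = -19 + 12·9 = 89; r = 93 − 89 = 4
SSE = 16 + 16 + 4 + 16 + 4 + 16 = 72
s = √(72/4) = √18 ≈ 4.243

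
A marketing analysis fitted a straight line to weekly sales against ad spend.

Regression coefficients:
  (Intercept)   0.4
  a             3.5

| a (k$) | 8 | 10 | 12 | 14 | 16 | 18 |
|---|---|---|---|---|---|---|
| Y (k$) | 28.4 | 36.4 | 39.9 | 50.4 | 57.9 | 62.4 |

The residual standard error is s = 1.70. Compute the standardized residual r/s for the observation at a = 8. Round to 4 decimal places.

Ŷ = 0.4 + 3.5·8 = 28.4
r = 28.4 − 28.4 = 0
r/s = 0 / 1.70 = 0.0000

0.0000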